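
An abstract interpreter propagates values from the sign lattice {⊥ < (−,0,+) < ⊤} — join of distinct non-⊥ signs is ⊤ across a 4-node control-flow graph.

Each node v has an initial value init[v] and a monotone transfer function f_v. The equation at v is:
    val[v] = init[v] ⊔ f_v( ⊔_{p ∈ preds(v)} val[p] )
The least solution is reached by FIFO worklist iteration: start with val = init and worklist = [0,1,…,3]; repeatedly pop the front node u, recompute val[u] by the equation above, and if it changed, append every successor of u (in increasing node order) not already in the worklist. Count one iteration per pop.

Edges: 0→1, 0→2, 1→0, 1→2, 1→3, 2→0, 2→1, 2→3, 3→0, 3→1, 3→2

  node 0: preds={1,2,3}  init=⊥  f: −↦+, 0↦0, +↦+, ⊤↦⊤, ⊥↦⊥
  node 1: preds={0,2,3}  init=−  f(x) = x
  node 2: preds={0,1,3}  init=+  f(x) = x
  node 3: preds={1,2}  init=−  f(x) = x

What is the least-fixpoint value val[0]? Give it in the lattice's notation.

⊤

Iteration log — 7 steps:
  step 1. node 0  ⊔preds=⊤  new=⊤  old=⊥  +wl: 
  step 2. node 1  ⊔preds=⊤  new=⊤  old=−  +wl: 0
  step 3. node 2  ⊔preds=⊤  new=⊤  old=+  +wl: 1
  step 4. node 3  ⊔preds=⊤  new=⊤  old=−  +wl: 2
  step 5. node 0  ⊔preds=⊤  new=⊤  stable
  step 6. node 1  ⊔preds=⊤  new=⊤  stable
  step 7. node 2  ⊔preds=⊤  new=⊤  stable

Least fixpoint reached:
  node 0: ⊤
  node 1: ⊤
  node 2: ⊤
  node 3: ⊤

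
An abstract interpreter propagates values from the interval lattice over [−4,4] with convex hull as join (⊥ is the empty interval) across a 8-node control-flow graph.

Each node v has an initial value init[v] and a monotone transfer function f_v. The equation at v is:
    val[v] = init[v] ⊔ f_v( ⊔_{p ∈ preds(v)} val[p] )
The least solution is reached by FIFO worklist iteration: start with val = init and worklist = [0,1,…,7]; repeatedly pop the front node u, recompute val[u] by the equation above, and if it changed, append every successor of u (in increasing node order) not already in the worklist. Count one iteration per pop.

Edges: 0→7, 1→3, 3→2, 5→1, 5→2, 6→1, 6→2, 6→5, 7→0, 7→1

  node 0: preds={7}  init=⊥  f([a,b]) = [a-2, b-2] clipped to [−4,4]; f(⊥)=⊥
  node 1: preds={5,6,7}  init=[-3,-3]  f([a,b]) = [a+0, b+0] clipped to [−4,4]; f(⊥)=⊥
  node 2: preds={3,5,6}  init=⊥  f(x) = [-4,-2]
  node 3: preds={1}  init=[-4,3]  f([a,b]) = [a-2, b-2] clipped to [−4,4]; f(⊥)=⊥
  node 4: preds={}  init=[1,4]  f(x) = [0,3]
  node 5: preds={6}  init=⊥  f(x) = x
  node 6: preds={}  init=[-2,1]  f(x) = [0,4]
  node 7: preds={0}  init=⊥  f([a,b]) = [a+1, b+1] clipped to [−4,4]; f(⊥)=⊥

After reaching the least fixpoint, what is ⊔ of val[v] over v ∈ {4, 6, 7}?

[-2,4]

Trace (14 dequeues):
  [1] u=0 | in ⊥ | out ⊥ | ==
  [2] u=1 | in [-2,1] | out [-3,1] | prev [-3,-3] | push {}
  [3] u=2 | in [-4,3] | out [-4,-2] | prev ⊥ | push {}
  [4] u=3 | in [-3,1] | out [-4,3] | ==
  [5] u=4 | in ⊥ | out [0,4] | prev [1,4] | push {}
  [6] u=5 | in [-2,1] | out [-2,1] | prev ⊥ | push {1,2}
  [7] u=6 | in ⊥ | out [-2,4] | prev [-2,1] | push {5}
  [8] u=7 | in ⊥ | out ⊥ | ==
  [9] u=1 | in [-2,4] | out [-3,4] | prev [-3,1] | push {3}
  [10] u=2 | in [-4,4] | out [-4,-2] | ==
  [11] u=5 | in [-2,4] | out [-2,4] | prev [-2,1] | push {1,2}
  [12] u=3 | in [-3,4] | out [-4,3] | ==
  [13] u=1 | in [-2,4] | out [-3,4] | ==
  [14] u=2 | in [-4,4] | out [-4,-2] | ==

Converged values:
  [0] ⊥
  [1] [-3,4]
  [2] [-4,-2]
  [3] [-4,3]
  [4] [0,4]
  [5] [-2,4]
  [6] [-2,4]
  [7] ⊥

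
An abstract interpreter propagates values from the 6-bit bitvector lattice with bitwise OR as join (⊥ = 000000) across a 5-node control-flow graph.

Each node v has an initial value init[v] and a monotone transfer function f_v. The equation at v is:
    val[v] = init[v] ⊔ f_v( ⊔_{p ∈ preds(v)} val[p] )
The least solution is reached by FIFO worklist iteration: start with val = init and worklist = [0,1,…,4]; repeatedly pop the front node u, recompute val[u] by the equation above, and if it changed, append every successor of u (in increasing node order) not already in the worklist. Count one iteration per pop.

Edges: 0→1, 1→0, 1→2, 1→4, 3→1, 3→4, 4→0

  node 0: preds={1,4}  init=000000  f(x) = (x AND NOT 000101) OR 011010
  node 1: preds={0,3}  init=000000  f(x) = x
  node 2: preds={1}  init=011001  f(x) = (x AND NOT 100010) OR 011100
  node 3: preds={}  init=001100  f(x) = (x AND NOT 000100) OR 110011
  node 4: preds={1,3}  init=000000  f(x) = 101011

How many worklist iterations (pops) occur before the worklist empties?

10

Worklist (10 pops):
  #1 pop 0: in=000000 → 011010 (was 000000); enqueue []
  #2 pop 1: in=011110 → 011110 (was 000000); enqueue [0]
  #3 pop 2: in=011110 → 011101 (was 011001); enqueue []
  #4 pop 3: in=000000 → 111111 (was 001100); enqueue [1]
  #5 pop 4: in=111111 → 101011 (was 000000); enqueue []
  #6 pop 0: in=111111 → 111010 (was 011010); enqueue []
  #7 pop 1: in=111111 → 111111 (was 011110); enqueue [0,2,4]
  #8 pop 0: in=111111 → 111010 (no change)
  #9 pop 2: in=111111 → 011101 (no change)
  #10 pop 4: in=111111 → 101011 (no change)

Fixpoint:
  val[0] = 111010
  val[1] = 111111
  val[2] = 011101
  val[3] = 111111
  val[4] = 101011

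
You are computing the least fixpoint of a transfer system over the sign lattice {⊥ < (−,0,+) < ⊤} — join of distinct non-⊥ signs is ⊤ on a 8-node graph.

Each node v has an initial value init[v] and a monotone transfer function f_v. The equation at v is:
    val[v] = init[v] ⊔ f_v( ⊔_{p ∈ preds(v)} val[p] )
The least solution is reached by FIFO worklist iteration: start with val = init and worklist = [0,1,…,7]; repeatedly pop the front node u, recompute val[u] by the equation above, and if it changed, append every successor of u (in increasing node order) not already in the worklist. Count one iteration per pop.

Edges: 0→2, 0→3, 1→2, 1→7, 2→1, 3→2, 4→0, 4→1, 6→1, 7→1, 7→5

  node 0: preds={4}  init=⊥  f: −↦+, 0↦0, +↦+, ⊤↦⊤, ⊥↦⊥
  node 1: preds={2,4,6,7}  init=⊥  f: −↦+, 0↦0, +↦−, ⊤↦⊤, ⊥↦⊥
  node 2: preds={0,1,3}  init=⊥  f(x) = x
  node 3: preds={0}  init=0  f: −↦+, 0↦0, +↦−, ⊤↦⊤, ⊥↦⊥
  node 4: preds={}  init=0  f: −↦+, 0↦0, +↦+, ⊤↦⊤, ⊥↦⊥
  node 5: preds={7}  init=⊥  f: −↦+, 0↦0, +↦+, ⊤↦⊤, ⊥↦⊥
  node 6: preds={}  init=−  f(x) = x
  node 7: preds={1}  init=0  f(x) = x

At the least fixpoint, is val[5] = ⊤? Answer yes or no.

yes

Iteration log — 10 steps:
  step 1. node 0  ⊔preds=0  new=0  old=⊥  +wl: 
  step 2. node 1  ⊔preds=⊤  new=⊤  old=⊥  +wl: 
  step 3. node 2  ⊔preds=⊤  new=⊤  old=⊥  +wl: 1
  step 4. node 3  ⊔preds=0  new=0  stable
  step 5. node 4  ⊔preds=⊥  new=0  stable
  step 6. node 5  ⊔preds=0  new=0  old=⊥  +wl: 
  step 7. node 6  ⊔preds=⊥  new=−  stable
  step 8. node 7  ⊔preds=⊤  new=⊤  old=0  +wl: 5
  step 9. node 1  ⊔preds=⊤  new=⊤  stable
  step 10. node 5  ⊔preds=⊤  new=⊤  old=0  +wl: 

Least fixpoint reached:
  node 0: 0
  node 1: ⊤
  node 2: ⊤
  node 3: 0
  node 4: 0
  node 5: ⊤
  node 6: −
  node 7: ⊤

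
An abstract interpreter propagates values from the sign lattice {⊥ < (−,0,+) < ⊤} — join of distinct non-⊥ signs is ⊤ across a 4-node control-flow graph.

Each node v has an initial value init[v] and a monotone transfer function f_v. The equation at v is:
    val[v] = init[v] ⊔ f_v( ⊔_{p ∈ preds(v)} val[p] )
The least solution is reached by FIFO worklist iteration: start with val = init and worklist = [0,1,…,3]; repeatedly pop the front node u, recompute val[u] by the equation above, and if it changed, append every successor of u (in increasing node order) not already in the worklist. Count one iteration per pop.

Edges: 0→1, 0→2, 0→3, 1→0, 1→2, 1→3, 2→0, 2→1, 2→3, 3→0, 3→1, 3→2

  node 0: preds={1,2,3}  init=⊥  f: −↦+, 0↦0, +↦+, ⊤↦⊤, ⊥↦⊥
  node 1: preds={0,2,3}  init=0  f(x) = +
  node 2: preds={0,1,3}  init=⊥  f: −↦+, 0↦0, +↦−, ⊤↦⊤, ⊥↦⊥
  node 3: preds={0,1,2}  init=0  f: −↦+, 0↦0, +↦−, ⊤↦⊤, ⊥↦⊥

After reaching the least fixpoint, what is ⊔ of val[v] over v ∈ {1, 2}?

⊤

Trace (8 dequeues):
  [1] u=0 | in 0 | out 0 | prev ⊥ | push {}
  [2] u=1 | in 0 | out ⊤ | prev 0 | push {0}
  [3] u=2 | in ⊤ | out ⊤ | prev ⊥ | push {1}
  [4] u=3 | in ⊤ | out ⊤ | prev 0 | push {2}
  [5] u=0 | in ⊤ | out ⊤ | prev 0 | push {3}
  [6] u=1 | in ⊤ | out ⊤ | ==
  [7] u=2 | in ⊤ | out ⊤ | ==
  [8] u=3 | in ⊤ | out ⊤ | ==

Converged values:
  [0] ⊤
  [1] ⊤
  [2] ⊤
  [3] ⊤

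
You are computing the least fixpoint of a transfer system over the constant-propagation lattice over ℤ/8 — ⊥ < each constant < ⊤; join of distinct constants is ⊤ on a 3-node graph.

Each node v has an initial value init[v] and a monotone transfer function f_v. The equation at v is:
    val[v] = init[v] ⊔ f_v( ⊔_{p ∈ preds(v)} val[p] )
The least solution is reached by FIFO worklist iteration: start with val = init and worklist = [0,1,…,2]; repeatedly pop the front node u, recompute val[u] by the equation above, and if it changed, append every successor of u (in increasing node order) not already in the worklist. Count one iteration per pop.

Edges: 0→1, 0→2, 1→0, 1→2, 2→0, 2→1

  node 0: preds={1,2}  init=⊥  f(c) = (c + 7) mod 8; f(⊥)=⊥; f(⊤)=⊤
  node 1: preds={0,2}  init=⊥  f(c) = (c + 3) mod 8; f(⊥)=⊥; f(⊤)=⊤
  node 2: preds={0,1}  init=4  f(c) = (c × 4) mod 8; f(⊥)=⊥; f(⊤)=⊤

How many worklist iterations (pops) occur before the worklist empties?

Worklist (6 pops):
  #1 pop 0: in=4 → 3 (was ⊥); enqueue []
  #2 pop 1: in=⊤ → ⊤ (was ⊥); enqueue [0]
  #3 pop 2: in=⊤ → ⊤ (was 4); enqueue [1]
  #4 pop 0: in=⊤ → ⊤ (was 3); enqueue [2]
  #5 pop 1: in=⊤ → ⊤ (no change)
  #6 pop 2: in=⊤ → ⊤ (no change)

Fixpoint:
  val[0] = ⊤
  val[1] = ⊤
  val[2] = ⊤

6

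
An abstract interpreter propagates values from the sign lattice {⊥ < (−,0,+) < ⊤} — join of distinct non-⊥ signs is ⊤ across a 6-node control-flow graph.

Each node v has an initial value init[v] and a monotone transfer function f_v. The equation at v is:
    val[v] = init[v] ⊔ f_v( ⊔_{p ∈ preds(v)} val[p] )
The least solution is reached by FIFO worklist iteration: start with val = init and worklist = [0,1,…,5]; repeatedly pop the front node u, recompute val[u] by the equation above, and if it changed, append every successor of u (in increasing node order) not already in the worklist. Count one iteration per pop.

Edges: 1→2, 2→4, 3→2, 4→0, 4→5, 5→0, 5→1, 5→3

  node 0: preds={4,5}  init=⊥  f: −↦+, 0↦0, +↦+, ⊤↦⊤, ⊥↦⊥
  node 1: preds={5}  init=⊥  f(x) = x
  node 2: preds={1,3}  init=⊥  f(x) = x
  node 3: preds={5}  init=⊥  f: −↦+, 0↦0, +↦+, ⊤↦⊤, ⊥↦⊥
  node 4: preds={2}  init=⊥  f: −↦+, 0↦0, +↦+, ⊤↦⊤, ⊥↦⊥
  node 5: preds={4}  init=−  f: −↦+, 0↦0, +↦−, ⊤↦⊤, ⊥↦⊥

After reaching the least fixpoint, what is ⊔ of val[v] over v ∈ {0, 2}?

⊤

Worklist (15 pops):
  #1 pop 0: in=− → + (was ⊥); enqueue []
  #2 pop 1: in=− → − (was ⊥); enqueue []
  #3 pop 2: in=− → − (was ⊥); enqueue []
  #4 pop 3: in=− → + (was ⊥); enqueue [2]
  #5 pop 4: in=− → + (was ⊥); enqueue [0]
  #6 pop 5: in=+ → − (no change)
  #7 pop 2: in=⊤ → ⊤ (was −); enqueue [4]
  #8 pop 0: in=⊤ → ⊤ (was +); enqueue []
  #9 pop 4: in=⊤ → ⊤ (was +); enqueue [0,5]
  #10 pop 0: in=⊤ → ⊤ (no change)
  #11 pop 5: in=⊤ → ⊤ (was −); enqueue [0,1,3]
  #12 pop 0: in=⊤ → ⊤ (no change)
  #13 pop 1: in=⊤ → ⊤ (was −); enqueue [2]
  #14 pop 3: in=⊤ → ⊤ (was +); enqueue []
  #15 pop 2: in=⊤ → ⊤ (no change)

Fixpoint:
  val[0] = ⊤
  val[1] = ⊤
  val[2] = ⊤
  val[3] = ⊤
  val[4] = ⊤
  val[5] = ⊤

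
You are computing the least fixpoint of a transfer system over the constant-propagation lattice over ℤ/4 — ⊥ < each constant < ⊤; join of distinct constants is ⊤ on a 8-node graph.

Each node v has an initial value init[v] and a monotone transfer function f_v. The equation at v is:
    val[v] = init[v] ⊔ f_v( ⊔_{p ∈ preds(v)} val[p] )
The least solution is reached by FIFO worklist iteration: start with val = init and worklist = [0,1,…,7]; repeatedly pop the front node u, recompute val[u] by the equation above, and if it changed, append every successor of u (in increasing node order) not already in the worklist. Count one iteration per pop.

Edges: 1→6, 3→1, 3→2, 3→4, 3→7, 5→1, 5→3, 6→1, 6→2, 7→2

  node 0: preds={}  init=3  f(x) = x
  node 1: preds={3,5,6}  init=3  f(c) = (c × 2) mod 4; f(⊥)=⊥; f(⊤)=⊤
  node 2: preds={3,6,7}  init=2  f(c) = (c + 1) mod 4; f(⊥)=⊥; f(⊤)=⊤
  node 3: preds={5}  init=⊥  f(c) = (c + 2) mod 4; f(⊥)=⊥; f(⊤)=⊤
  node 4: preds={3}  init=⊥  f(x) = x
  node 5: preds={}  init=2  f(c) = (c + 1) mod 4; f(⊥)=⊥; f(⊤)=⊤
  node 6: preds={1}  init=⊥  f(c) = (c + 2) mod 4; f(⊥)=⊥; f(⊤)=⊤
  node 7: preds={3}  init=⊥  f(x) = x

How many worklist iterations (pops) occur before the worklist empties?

Trace (10 dequeues):
  [1] u=0 | in ⊥ | out 3 | ==
  [2] u=1 | in 2 | out ⊤ | prev 3 | push {}
  [3] u=2 | in ⊥ | out 2 | ==
  [4] u=3 | in 2 | out 0 | prev ⊥ | push {1,2}
  [5] u=4 | in 0 | out 0 | prev ⊥ | push {}
  [6] u=5 | in ⊥ | out 2 | ==
  [7] u=6 | in ⊤ | out ⊤ | prev ⊥ | push {}
  [8] u=7 | in 0 | out 0 | prev ⊥ | push {}
  [9] u=1 | in ⊤ | out ⊤ | ==
  [10] u=2 | in ⊤ | out ⊤ | prev 2 | push {}

Converged values:
  [0] 3
  [1] ⊤
  [2] ⊤
  [3] 0
  [4] 0
  [5] 2
  [6] ⊤
  [7] 0

10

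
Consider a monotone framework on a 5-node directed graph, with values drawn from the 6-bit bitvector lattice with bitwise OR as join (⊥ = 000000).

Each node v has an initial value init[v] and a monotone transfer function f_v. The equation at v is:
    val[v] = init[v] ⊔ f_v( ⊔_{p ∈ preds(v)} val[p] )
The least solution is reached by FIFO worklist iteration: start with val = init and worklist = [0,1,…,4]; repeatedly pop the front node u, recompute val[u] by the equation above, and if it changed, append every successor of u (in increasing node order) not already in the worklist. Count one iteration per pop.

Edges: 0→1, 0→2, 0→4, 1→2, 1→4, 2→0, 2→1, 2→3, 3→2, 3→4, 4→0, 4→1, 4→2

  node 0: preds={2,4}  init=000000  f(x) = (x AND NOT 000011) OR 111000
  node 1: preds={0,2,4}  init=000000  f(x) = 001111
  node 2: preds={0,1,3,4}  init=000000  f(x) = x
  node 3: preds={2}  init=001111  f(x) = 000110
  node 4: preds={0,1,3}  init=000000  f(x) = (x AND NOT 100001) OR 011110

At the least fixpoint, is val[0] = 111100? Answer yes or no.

Worklist (9 pops):
  #1 pop 0: in=000000 → 111000 (was 000000); enqueue []
  #2 pop 1: in=111000 → 001111 (was 000000); enqueue []
  #3 pop 2: in=111111 → 111111 (was 000000); enqueue [0,1]
  #4 pop 3: in=111111 → 001111 (no change)
  #5 pop 4: in=111111 → 011110 (was 000000); enqueue [2]
  #6 pop 0: in=111111 → 111100 (was 111000); enqueue [4]
  #7 pop 1: in=111111 → 001111 (no change)
  #8 pop 2: in=111111 → 111111 (no change)
  #9 pop 4: in=111111 → 011110 (no change)

Fixpoint:
  val[0] = 111100
  val[1] = 001111
  val[2] = 111111
  val[3] = 001111
  val[4] = 011110

yes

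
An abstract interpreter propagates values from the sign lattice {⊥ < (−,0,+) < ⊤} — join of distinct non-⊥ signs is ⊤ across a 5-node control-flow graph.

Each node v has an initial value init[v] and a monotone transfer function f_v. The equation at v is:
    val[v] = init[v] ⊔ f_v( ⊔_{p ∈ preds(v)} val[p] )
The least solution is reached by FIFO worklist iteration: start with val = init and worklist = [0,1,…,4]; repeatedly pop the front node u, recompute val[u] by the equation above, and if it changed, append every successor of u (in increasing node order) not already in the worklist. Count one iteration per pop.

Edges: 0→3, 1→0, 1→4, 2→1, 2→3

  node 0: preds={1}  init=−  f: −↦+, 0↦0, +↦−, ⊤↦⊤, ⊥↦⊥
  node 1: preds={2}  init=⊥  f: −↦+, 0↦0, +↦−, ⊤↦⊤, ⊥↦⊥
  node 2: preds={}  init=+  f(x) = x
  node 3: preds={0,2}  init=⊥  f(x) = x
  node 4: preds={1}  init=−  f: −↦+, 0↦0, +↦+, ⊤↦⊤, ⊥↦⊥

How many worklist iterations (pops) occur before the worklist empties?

Iteration log — 7 steps:
  step 1. node 0  ⊔preds=⊥  new=−  stable
  step 2. node 1  ⊔preds=+  new=−  old=⊥  +wl: 0
  step 3. node 2  ⊔preds=⊥  new=+  stable
  step 4. node 3  ⊔preds=⊤  new=⊤  old=⊥  +wl: 
  step 5. node 4  ⊔preds=−  new=⊤  old=−  +wl: 
  step 6. node 0  ⊔preds=−  new=⊤  old=−  +wl: 3
  step 7. node 3  ⊔preds=⊤  new=⊤  stable

Least fixpoint reached:
  node 0: ⊤
  node 1: −
  node 2: +
  node 3: ⊤
  node 4: ⊤

7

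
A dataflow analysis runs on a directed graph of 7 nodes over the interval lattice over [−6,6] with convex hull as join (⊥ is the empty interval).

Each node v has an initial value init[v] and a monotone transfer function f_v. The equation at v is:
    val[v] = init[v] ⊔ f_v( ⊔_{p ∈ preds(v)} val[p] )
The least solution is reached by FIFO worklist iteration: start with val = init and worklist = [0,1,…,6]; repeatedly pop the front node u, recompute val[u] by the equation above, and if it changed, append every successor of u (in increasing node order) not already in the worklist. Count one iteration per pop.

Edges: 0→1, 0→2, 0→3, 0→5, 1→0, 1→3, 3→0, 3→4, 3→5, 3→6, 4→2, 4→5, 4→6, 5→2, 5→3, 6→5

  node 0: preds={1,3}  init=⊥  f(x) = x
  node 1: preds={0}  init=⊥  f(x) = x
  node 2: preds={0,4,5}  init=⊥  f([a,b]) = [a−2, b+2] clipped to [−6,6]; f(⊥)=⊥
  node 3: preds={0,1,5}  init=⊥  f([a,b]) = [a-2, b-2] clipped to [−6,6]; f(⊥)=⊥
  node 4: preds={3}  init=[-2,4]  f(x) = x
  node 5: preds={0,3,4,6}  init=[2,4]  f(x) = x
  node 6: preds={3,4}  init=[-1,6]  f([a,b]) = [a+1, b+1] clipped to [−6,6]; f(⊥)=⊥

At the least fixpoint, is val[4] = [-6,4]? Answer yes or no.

yes

Trace (28 dequeues):
  [1] u=0 | in ⊥ | out ⊥ | ==
  [2] u=1 | in ⊥ | out ⊥ | ==
  [3] u=2 | in [-2,4] | out [-4,6] | prev ⊥ | push {}
  [4] u=3 | in [2,4] | out [0,2] | prev ⊥ | push {0}
  [5] u=4 | in [0,2] | out [-2,4] | ==
  [6] u=5 | in [-2,6] | out [-2,6] | prev [2,4] | push {2,3}
  [7] u=6 | in [-2,4] | out [-1,6] | ==
  [8] u=0 | in [0,2] | out [0,2] | prev ⊥ | push {1,5}
  [9] u=2 | in [-2,6] | out [-4,6] | ==
  [10] u=3 | in [-2,6] | out [-4,4] | prev [0,2] | push {0,4,6}
  [11] u=1 | in [0,2] | out [0,2] | prev ⊥ | push {3}
  [12] u=5 | in [-4,6] | out [-4,6] | prev [-2,6] | push {2}
  [13] u=0 | in [-4,4] | out [-4,4] | prev [0,2] | push {1,5}
  [14] u=4 | in [-4,4] | out [-4,4] | prev [-2,4] | push {}
  [15] u=6 | in [-4,4] | out [-3,6] | prev [-1,6] | push {}
  [16] u=3 | in [-4,6] | out [-6,4] | prev [-4,4] | push {0,4,6}
  [17] u=2 | in [-4,6] | out [-6,6] | prev [-4,6] | push {}
  [18] u=1 | in [-4,4] | out [-4,4] | prev [0,2] | push {3}
  [19] u=5 | in [-6,6] | out [-6,6] | prev [-4,6] | push {2}
  [20] u=0 | in [-6,4] | out [-6,4] | prev [-4,4] | push {1,5}
  [21] u=4 | in [-6,4] | out [-6,4] | prev [-4,4] | push {}
  [22] u=6 | in [-6,4] | out [-5,6] | prev [-3,6] | push {}
  [23] u=3 | in [-6,6] | out [-6,4] | ==
  [24] u=2 | in [-6,6] | out [-6,6] | ==
  [25] u=1 | in [-6,4] | out [-6,4] | prev [-4,4] | push {0,3}
  [26] u=5 | in [-6,6] | out [-6,6] | ==
  [27] u=0 | in [-6,4] | out [-6,4] | ==
  [28] u=3 | in [-6,6] | out [-6,4] | ==

Converged values:
  [0] [-6,4]
  [1] [-6,4]
  [2] [-6,6]
  [3] [-6,4]
  [4] [-6,4]
  [5] [-6,6]
  [6] [-5,6]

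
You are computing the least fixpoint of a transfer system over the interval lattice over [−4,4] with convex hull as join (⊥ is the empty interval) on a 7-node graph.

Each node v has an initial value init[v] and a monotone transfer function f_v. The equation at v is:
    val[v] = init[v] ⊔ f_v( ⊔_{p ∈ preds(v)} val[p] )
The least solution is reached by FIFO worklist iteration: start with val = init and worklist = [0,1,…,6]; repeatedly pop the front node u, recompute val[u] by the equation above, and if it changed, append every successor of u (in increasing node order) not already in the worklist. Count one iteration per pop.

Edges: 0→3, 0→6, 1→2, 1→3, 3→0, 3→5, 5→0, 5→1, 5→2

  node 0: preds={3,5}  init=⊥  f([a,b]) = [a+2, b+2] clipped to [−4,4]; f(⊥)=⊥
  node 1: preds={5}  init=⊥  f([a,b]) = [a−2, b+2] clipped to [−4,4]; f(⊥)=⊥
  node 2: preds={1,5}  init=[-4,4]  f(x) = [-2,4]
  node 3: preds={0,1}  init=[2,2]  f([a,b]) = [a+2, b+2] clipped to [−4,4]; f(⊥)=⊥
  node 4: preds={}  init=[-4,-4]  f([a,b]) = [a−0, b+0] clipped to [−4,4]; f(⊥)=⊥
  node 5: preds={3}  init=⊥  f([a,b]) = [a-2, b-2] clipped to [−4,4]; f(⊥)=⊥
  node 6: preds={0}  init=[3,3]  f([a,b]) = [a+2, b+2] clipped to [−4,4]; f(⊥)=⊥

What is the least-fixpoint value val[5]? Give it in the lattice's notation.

[-4,2]

Iteration log — 26 steps:
  step 1. node 0  ⊔preds=[2,2]  new=[4,4]  old=⊥  +wl: 
  step 2. node 1  ⊔preds=⊥  new=⊥  stable
  step 3. node 2  ⊔preds=⊥  new=[-4,4]  stable
  step 4. node 3  ⊔preds=[4,4]  new=[2,4]  old=[2,2]  +wl: 0
  step 5. node 4  ⊔preds=⊥  new=[-4,-4]  stable
  step 6. node 5  ⊔preds=[2,4]  new=[0,2]  old=⊥  +wl: 1,2
  step 7. node 6  ⊔preds=[4,4]  new=[3,4]  old=[3,3]  +wl: 
  step 8. node 0  ⊔preds=[0,4]  new=[2,4]  old=[4,4]  +wl: 3,6
  step 9. node 1  ⊔preds=[0,2]  new=[-2,4]  old=⊥  +wl: 
  step 10. node 2  ⊔preds=[-2,4]  new=[-4,4]  stable
  step 11. node 3  ⊔preds=[-2,4]  new=[0,4]  old=[2,4]  +wl: 0,5
  step 12. node 6  ⊔preds=[2,4]  new=[3,4]  stable
  step 13. node 0  ⊔preds=[0,4]  new=[2,4]  stable
  step 14. node 5  ⊔preds=[0,4]  new=[-2,2]  old=[0,2]  +wl: 0,1,2
  step 15. node 0  ⊔preds=[-2,4]  new=[0,4]  old=[2,4]  +wl: 3,6
  step 16. node 1  ⊔preds=[-2,2]  new=[-4,4]  old=[-2,4]  +wl: 
  step 17. node 2  ⊔preds=[-4,4]  new=[-4,4]  stable
  step 18. node 3  ⊔preds=[-4,4]  new=[-2,4]  old=[0,4]  +wl: 0,5
  step 19. node 6  ⊔preds=[0,4]  new=[2,4]  old=[3,4]  +wl: 
  step 20. node 0  ⊔preds=[-2,4]  new=[0,4]  stable
  step 21. node 5  ⊔preds=[-2,4]  new=[-4,2]  old=[-2,2]  +wl: 0,1,2
  step 22. node 0  ⊔preds=[-4,4]  new=[-2,4]  old=[0,4]  +wl: 3,6
  step 23. node 1  ⊔preds=[-4,2]  new=[-4,4]  stable
  step 24. node 2  ⊔preds=[-4,4]  new=[-4,4]  stable
  step 25. node 3  ⊔preds=[-4,4]  new=[-2,4]  stable
  step 26. node 6  ⊔preds=[-2,4]  new=[0,4]  old=[2,4]  +wl: 

Least fixpoint reached:
  node 0: [-2,4]
  node 1: [-4,4]
  node 2: [-4,4]
  node 3: [-2,4]
  node 4: [-4,-4]
  node 5: [-4,2]
  node 6: [0,4]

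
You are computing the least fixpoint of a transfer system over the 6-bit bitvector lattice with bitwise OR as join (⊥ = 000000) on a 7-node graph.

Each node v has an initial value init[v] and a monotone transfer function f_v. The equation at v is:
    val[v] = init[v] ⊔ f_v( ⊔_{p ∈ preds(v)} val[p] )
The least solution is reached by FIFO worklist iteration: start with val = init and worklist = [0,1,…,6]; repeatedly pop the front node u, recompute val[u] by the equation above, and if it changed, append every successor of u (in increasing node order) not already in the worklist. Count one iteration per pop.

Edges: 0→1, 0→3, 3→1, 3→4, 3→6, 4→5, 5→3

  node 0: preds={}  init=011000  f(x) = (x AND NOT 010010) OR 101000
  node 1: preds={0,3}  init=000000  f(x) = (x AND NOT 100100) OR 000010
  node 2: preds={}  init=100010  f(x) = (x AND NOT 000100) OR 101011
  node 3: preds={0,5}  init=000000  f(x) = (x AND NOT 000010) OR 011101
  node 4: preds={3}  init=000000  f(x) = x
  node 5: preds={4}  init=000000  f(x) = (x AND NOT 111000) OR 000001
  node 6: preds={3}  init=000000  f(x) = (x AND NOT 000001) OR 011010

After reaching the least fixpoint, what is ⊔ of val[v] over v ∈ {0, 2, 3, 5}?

111111

Trace (9 dequeues):
  [1] u=0 | in 000000 | out 111000 | prev 011000 | push {}
  [2] u=1 | in 111000 | out 011010 | prev 000000 | push {}
  [3] u=2 | in 000000 | out 101011 | prev 100010 | push {}
  [4] u=3 | in 111000 | out 111101 | prev 000000 | push {1}
  [5] u=4 | in 111101 | out 111101 | prev 000000 | push {}
  [6] u=5 | in 111101 | out 000101 | prev 000000 | push {3}
  [7] u=6 | in 111101 | out 111110 | prev 000000 | push {}
  [8] u=1 | in 111101 | out 011011 | prev 011010 | push {}
  [9] u=3 | in 111101 | out 111101 | ==

Converged values:
  [0] 111000
  [1] 011011
  [2] 101011
  [3] 111101
  [4] 111101
  [5] 000101
  [6] 111110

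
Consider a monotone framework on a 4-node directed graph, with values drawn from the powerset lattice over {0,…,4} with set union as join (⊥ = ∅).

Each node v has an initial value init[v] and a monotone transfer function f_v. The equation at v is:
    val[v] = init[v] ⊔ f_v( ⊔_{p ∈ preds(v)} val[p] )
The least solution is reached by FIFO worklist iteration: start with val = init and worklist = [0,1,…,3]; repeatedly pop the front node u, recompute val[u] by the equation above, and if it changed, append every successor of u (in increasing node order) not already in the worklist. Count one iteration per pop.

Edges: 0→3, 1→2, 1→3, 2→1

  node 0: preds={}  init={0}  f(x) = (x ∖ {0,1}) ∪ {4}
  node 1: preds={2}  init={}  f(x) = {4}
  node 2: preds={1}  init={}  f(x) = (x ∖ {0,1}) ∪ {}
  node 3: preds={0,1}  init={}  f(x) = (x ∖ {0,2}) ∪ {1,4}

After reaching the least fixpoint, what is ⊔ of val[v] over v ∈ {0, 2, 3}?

Trace (5 dequeues):
  [1] u=0 | in {} | out {0,4} | prev {0} | push {}
  [2] u=1 | in {} | out {4} | prev {} | push {}
  [3] u=2 | in {4} | out {4} | prev {} | push {1}
  [4] u=3 | in {0,4} | out {1,4} | prev {} | push {}
  [5] u=1 | in {4} | out {4} | ==

Converged values:
  [0] {0,4}
  [1] {4}
  [2] {4}
  [3] {1,4}

{0,1,4}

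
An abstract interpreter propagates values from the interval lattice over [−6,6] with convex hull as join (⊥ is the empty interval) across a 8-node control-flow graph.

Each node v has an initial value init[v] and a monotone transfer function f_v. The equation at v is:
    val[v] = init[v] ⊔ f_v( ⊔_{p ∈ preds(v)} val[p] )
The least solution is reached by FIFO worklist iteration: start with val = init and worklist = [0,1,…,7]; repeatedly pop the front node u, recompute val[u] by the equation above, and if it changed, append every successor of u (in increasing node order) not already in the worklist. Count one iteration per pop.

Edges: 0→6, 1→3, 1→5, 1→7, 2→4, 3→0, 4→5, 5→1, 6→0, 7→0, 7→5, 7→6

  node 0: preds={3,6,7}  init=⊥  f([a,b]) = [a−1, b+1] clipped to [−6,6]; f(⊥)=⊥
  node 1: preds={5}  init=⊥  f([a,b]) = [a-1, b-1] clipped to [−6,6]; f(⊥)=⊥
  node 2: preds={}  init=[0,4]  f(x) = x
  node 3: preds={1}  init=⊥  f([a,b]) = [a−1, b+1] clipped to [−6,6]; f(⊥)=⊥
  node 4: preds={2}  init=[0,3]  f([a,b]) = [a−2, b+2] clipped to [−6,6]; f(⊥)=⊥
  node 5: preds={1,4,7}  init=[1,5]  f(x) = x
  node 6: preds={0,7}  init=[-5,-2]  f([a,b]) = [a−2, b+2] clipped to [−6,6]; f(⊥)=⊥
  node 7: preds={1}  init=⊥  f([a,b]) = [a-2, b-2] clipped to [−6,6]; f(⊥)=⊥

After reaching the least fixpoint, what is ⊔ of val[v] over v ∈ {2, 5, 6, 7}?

[-6,6]

Iteration log — 28 steps:
  step 1. node 0  ⊔preds=[-5,-2]  new=[-6,-1]  old=⊥  +wl: 
  step 2. node 1  ⊔preds=[1,5]  new=[0,4]  old=⊥  +wl: 
  step 3. node 2  ⊔preds=⊥  new=[0,4]  stable
  step 4. node 3  ⊔preds=[0,4]  new=[-1,5]  old=⊥  +wl: 0
  step 5. node 4  ⊔preds=[0,4]  new=[-2,6]  old=[0,3]  +wl: 
  step 6. node 5  ⊔preds=[-2,6]  new=[-2,6]  old=[1,5]  +wl: 1
  step 7. node 6  ⊔preds=[-6,-1]  new=[-6,1]  old=[-5,-2]  +wl: 
  step 8. node 7  ⊔preds=[0,4]  new=[-2,2]  old=⊥  +wl: 5,6
  step 9. node 0  ⊔preds=[-6,5]  new=[-6,6]  old=[-6,-1]  +wl: 
  step 10. node 1  ⊔preds=[-2,6]  new=[-3,5]  old=[0,4]  +wl: 3,7
  step 11. node 5  ⊔preds=[-3,6]  new=[-3,6]  old=[-2,6]  +wl: 1
  step 12. node 6  ⊔preds=[-6,6]  new=[-6,6]  old=[-6,1]  +wl: 0
  step 13. node 3  ⊔preds=[-3,5]  new=[-4,6]  old=[-1,5]  +wl: 
  step 14. node 7  ⊔preds=[-3,5]  new=[-5,3]  old=[-2,2]  +wl: 5,6
  step 15. node 1  ⊔preds=[-3,6]  new=[-4,5]  old=[-3,5]  +wl: 3,7
  step 16. node 0  ⊔preds=[-6,6]  new=[-6,6]  stable
  step 17. node 5  ⊔preds=[-5,6]  new=[-5,6]  old=[-3,6]  +wl: 1
  step 18. node 6  ⊔preds=[-6,6]  new=[-6,6]  stable
  step 19. node 3  ⊔preds=[-4,5]  new=[-5,6]  old=[-4,6]  +wl: 0
  step 20. node 7  ⊔preds=[-4,5]  new=[-6,3]  old=[-5,3]  +wl: 5,6
  step 21. node 1  ⊔preds=[-5,6]  new=[-6,5]  old=[-4,5]  +wl: 3,7
  step 22. node 0  ⊔preds=[-6,6]  new=[-6,6]  stable
  step 23. node 5  ⊔preds=[-6,6]  new=[-6,6]  old=[-5,6]  +wl: 1
  step 24. node 6  ⊔preds=[-6,6]  new=[-6,6]  stable
  step 25. node 3  ⊔preds=[-6,5]  new=[-6,6]  old=[-5,6]  +wl: 0
  step 26. node 7  ⊔preds=[-6,5]  new=[-6,3]  stable
  step 27. node 1  ⊔preds=[-6,6]  new=[-6,5]  stable
  step 28. node 0  ⊔preds=[-6,6]  new=[-6,6]  stable

Least fixpoint reached:
  node 0: [-6,6]
  node 1: [-6,5]
  node 2: [0,4]
  node 3: [-6,6]
  node 4: [-2,6]
  node 5: [-6,6]
  node 6: [-6,6]
  node 7: [-6,3]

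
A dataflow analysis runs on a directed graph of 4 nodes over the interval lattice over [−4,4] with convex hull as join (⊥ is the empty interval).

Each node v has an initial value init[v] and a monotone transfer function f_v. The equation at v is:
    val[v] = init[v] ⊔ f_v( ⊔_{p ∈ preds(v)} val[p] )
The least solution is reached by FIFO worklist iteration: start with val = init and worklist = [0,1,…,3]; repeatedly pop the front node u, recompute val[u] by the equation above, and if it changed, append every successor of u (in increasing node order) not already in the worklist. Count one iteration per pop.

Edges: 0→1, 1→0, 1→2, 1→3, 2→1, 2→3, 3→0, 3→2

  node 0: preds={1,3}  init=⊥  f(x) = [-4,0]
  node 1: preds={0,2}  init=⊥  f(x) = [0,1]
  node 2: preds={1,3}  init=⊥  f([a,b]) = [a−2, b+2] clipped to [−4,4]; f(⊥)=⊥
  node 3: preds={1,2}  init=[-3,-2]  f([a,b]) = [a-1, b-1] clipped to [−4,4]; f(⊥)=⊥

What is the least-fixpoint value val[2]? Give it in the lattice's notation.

[-4,4]

Worklist (11 pops):
  #1 pop 0: in=[-3,-2] → [-4,0] (was ⊥); enqueue []
  #2 pop 1: in=[-4,0] → [0,1] (was ⊥); enqueue [0]
  #3 pop 2: in=[-3,1] → [-4,3] (was ⊥); enqueue [1]
  #4 pop 3: in=[-4,3] → [-4,2] (was [-3,-2]); enqueue [2]
  #5 pop 0: in=[-4,2] → [-4,0] (no change)
  #6 pop 1: in=[-4,3] → [0,1] (no change)
  #7 pop 2: in=[-4,2] → [-4,4] (was [-4,3]); enqueue [1,3]
  #8 pop 1: in=[-4,4] → [0,1] (no change)
  #9 pop 3: in=[-4,4] → [-4,3] (was [-4,2]); enqueue [0,2]
  #10 pop 0: in=[-4,3] → [-4,0] (no change)
  #11 pop 2: in=[-4,3] → [-4,4] (no change)

Fixpoint:
  val[0] = [-4,0]
  val[1] = [0,1]
  val[2] = [-4,4]
  val[3] = [-4,3]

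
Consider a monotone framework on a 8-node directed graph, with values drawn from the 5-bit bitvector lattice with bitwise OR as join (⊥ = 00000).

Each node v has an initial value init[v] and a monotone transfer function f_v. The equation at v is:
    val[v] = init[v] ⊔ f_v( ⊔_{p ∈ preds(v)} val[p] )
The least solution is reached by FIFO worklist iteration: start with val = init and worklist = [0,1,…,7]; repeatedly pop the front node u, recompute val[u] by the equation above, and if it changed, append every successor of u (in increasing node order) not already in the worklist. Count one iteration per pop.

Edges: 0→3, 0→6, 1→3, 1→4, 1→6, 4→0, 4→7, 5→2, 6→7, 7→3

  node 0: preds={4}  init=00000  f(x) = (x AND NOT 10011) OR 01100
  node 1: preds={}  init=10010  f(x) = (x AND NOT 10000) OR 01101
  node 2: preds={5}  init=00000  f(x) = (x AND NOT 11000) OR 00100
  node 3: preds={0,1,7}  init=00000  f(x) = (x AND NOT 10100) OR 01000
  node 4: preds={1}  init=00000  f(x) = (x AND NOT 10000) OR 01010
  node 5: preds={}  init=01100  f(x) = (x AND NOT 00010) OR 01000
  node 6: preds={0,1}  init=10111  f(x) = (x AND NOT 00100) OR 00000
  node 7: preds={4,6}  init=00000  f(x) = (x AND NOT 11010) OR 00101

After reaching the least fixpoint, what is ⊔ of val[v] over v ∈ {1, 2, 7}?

11111

Trace (10 dequeues):
  [1] u=0 | in 00000 | out 01100 | prev 00000 | push {}
  [2] u=1 | in 00000 | out 11111 | prev 10010 | push {}
  [3] u=2 | in 01100 | out 00100 | prev 00000 | push {}
  [4] u=3 | in 11111 | out 01011 | prev 00000 | push {}
  [5] u=4 | in 11111 | out 01111 | prev 00000 | push {0}
  [6] u=5 | in 00000 | out 01100 | ==
  [7] u=6 | in 11111 | out 11111 | prev 10111 | push {}
  [8] u=7 | in 11111 | out 00101 | prev 00000 | push {3}
  [9] u=0 | in 01111 | out 01100 | ==
  [10] u=3 | in 11111 | out 01011 | ==

Converged values:
  [0] 01100
  [1] 11111
  [2] 00100
  [3] 01011
  [4] 01111
  [5] 01100
  [6] 11111
  [7] 00101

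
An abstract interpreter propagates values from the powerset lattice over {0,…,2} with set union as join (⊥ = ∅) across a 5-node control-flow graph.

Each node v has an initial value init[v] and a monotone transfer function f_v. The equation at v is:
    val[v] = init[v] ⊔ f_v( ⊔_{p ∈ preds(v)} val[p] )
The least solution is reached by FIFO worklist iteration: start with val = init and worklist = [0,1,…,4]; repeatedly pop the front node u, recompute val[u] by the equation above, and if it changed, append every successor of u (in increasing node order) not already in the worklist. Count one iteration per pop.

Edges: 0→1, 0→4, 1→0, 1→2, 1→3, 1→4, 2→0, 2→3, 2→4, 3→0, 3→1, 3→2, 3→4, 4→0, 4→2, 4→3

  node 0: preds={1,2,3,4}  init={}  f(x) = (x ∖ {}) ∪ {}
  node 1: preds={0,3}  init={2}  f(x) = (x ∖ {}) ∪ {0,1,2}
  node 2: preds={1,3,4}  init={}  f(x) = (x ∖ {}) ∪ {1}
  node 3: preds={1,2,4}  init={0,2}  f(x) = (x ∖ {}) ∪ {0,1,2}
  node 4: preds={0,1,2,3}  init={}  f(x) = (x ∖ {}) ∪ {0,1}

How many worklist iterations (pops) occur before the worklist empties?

Worklist (10 pops):
  #1 pop 0: in={0,2} → {0,2} (was {}); enqueue []
  #2 pop 1: in={0,2} → {0,1,2} (was {2}); enqueue [0]
  #3 pop 2: in={0,1,2} → {0,1,2} (was {}); enqueue []
  #4 pop 3: in={0,1,2} → {0,1,2} (was {0,2}); enqueue [1,2]
  #5 pop 4: in={0,1,2} → {0,1,2} (was {}); enqueue [3]
  #6 pop 0: in={0,1,2} → {0,1,2} (was {0,2}); enqueue [4]
  #7 pop 1: in={0,1,2} → {0,1,2} (no change)
  #8 pop 2: in={0,1,2} → {0,1,2} (no change)
  #9 pop 3: in={0,1,2} → {0,1,2} (no change)
  #10 pop 4: in={0,1,2} → {0,1,2} (no change)

Fixpoint:
  val[0] = {0,1,2}
  val[1] = {0,1,2}
  val[2] = {0,1,2}
  val[3] = {0,1,2}
  val[4] = {0,1,2}

10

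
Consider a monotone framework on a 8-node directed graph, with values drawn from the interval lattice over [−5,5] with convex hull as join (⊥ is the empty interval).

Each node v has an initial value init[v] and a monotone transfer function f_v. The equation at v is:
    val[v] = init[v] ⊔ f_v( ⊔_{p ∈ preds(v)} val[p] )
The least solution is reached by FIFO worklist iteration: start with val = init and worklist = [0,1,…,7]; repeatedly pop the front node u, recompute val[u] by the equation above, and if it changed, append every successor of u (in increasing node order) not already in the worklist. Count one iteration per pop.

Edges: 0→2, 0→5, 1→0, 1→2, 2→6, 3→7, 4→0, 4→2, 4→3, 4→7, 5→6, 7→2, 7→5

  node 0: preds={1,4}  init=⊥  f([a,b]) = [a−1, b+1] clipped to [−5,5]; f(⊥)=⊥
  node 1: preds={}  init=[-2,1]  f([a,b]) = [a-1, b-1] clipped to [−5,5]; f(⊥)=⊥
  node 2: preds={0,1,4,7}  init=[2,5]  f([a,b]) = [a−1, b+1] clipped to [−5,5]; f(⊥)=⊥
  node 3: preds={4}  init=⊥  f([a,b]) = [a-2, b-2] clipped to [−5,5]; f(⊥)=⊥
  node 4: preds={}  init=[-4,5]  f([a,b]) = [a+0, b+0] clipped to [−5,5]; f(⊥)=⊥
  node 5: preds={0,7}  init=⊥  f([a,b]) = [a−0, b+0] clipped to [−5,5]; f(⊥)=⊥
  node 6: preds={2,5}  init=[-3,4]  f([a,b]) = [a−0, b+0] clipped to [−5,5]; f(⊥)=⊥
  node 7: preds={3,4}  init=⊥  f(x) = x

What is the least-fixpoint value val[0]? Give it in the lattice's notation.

Worklist (10 pops):
  #1 pop 0: in=[-4,5] → [-5,5] (was ⊥); enqueue []
  #2 pop 1: in=⊥ → [-2,1] (no change)
  #3 pop 2: in=[-5,5] → [-5,5] (was [2,5]); enqueue []
  #4 pop 3: in=[-4,5] → [-5,3] (was ⊥); enqueue []
  #5 pop 4: in=⊥ → [-4,5] (no change)
  #6 pop 5: in=[-5,5] → [-5,5] (was ⊥); enqueue []
  #7 pop 6: in=[-5,5] → [-5,5] (was [-3,4]); enqueue []
  #8 pop 7: in=[-5,5] → [-5,5] (was ⊥); enqueue [2,5]
  #9 pop 2: in=[-5,5] → [-5,5] (no change)
  #10 pop 5: in=[-5,5] → [-5,5] (no change)

Fixpoint:
  val[0] = [-5,5]
  val[1] = [-2,1]
  val[2] = [-5,5]
  val[3] = [-5,3]
  val[4] = [-4,5]
  val[5] = [-5,5]
  val[6] = [-5,5]
  val[7] = [-5,5]

[-5,5]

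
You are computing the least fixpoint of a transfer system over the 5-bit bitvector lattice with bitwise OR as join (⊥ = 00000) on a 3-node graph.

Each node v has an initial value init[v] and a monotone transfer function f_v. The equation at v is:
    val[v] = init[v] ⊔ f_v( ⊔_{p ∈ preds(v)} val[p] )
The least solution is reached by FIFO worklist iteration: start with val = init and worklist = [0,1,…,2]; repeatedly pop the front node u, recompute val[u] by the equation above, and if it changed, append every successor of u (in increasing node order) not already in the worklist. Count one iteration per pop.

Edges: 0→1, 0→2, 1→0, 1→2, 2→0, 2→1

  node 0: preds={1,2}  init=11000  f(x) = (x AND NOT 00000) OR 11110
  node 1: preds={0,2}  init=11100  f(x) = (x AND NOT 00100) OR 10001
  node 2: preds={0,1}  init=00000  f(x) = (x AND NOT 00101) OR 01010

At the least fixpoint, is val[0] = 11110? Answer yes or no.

no

Iteration log — 6 steps:
  step 1. node 0  ⊔preds=11100  new=11110  old=11000  +wl: 
  step 2. node 1  ⊔preds=11110  new=11111  old=11100  +wl: 0
  step 3. node 2  ⊔preds=11111  new=11010  old=00000  +wl: 1
  step 4. node 0  ⊔preds=11111  new=11111  old=11110  +wl: 2
  step 5. node 1  ⊔preds=11111  new=11111  stable
  step 6. node 2  ⊔preds=11111  new=11010  stable

Least fixpoint reached:
  node 0: 11111
  node 1: 11111
  node 2: 11010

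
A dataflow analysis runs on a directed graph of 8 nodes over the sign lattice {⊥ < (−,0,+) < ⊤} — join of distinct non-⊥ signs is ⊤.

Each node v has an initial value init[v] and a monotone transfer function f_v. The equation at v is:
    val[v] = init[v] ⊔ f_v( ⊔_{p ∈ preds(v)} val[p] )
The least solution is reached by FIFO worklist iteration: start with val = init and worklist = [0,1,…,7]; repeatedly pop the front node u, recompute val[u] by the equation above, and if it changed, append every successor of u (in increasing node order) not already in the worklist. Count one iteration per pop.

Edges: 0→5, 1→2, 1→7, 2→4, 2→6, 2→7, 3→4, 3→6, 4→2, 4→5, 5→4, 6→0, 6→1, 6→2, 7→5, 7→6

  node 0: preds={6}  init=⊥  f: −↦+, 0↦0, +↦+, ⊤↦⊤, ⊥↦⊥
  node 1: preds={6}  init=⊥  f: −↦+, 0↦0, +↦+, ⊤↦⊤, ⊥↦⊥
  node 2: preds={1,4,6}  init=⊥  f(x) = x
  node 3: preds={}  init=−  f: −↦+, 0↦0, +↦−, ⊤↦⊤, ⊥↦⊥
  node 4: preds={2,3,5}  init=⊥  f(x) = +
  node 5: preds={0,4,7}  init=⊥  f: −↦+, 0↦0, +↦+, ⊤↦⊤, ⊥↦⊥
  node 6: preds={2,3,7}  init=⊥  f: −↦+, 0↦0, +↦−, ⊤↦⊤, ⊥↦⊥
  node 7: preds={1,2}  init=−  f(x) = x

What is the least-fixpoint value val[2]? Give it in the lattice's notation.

Worklist (23 pops):
  #1 pop 0: in=⊥ → ⊥ (no change)
  #2 pop 1: in=⊥ → ⊥ (no change)
  #3 pop 2: in=⊥ → ⊥ (no change)
  #4 pop 3: in=⊥ → − (no change)
  #5 pop 4: in=− → + (was ⊥); enqueue [2]
  #6 pop 5: in=⊤ → ⊤ (was ⊥); enqueue [4]
  #7 pop 6: in=− → + (was ⊥); enqueue [0,1]
  #8 pop 7: in=⊥ → − (no change)
  #9 pop 2: in=+ → + (was ⊥); enqueue [6,7]
  #10 pop 4: in=⊤ → + (no change)
  #11 pop 0: in=+ → + (was ⊥); enqueue [5]
  #12 pop 1: in=+ → + (was ⊥); enqueue [2]
  #13 pop 6: in=⊤ → ⊤ (was +); enqueue [0,1]
  #14 pop 7: in=+ → ⊤ (was −); enqueue [6]
  #15 pop 5: in=⊤ → ⊤ (no change)
  #16 pop 2: in=⊤ → ⊤ (was +); enqueue [4,7]
  #17 pop 0: in=⊤ → ⊤ (was +); enqueue [5]
  #18 pop 1: in=⊤ → ⊤ (was +); enqueue [2]
  #19 pop 6: in=⊤ → ⊤ (no change)
  #20 pop 4: in=⊤ → + (no change)
  #21 pop 7: in=⊤ → ⊤ (no change)
  #22 pop 5: in=⊤ → ⊤ (no change)
  #23 pop 2: in=⊤ → ⊤ (no change)

Fixpoint:
  val[0] = ⊤
  val[1] = ⊤
  val[2] = ⊤
  val[3] = −
  val[4] = +
  val[5] = ⊤
  val[6] = ⊤
  val[7] = ⊤

⊤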